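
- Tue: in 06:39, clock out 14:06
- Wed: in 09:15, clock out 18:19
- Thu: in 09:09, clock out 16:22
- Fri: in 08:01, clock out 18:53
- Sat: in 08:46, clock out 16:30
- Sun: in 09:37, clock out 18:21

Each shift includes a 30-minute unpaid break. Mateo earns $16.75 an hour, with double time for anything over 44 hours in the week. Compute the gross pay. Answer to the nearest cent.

$873.23

Tue: 06:39–14:06 = 7 h 27 min; less 30 min break → 6 h 57 min
Wed: 09:15–18:19 = 9 h 4 min; less 30 min break → 8 h 34 min
Thu: 09:09–16:22 = 7 h 13 min; less 30 min break → 6 h 43 min
Fri: 08:01–18:53 = 10 h 52 min; less 30 min break → 10 h 22 min
Sat: 08:46–16:30 = 7 h 44 min; less 30 min break → 7 h 14 min
Sun: 09:37–18:21 = 8 h 44 min; less 30 min break → 8 h 14 min
Total worked: 48 h 4 min = 2884 min.
Regular 44 h 0 min = 2640 min at $16.75/h; overtime 4 h 4 min = 244 min at $33.50/h.
Pay = (2640 × $16.75 + 244 × $33.50) ÷ 60 = $873.23.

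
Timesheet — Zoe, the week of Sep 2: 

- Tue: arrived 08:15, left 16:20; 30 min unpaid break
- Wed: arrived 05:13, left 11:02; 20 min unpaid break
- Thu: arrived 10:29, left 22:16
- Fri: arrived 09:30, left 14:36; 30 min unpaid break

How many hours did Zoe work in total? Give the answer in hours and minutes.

Tue: 08:15–16:20 = 8 h 5 min; less 30 min break → 7 h 35 min
Wed: 05:13–11:02 = 5 h 49 min; less 20 min break → 5 h 29 min
Thu: 10:29–22:16 = 11 h 47 min
Fri: 09:30–14:36 = 5 h 6 min; less 30 min break → 4 h 36 min
Total: 7 h 35 min + 5 h 29 min + 11 h 47 min + 4 h 36 min = 29 h 27 min.

29 h 27 min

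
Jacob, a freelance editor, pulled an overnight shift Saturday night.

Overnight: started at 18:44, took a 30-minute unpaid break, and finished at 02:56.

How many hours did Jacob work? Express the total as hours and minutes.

Overnight: 18:44 → midnight = 5 h 16 min; midnight → 02:56 = 2 h 56 min; span 8 h 12 min; less 30 min break → 7 h 42 min

7 h 42 min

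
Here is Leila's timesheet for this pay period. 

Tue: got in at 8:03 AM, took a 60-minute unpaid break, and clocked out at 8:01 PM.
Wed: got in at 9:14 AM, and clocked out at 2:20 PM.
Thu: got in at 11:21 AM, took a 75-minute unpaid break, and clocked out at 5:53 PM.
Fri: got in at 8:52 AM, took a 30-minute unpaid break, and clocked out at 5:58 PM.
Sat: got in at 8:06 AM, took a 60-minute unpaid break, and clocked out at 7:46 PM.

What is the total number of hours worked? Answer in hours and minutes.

40 h 37 min

Tue: 8:03 AM–8:01 PM = 11 h 58 min; less 60 min break → 10 h 58 min
Wed: 9:14 AM–2:20 PM = 5 h 6 min
Thu: 11:21 AM–5:53 PM = 6 h 32 min; less 75 min break → 5 h 17 min
Fri: 8:52 AM–5:58 PM = 9 h 6 min; less 30 min break → 8 h 36 min
Sat: 8:06 AM–7:46 PM = 11 h 40 min; less 60 min break → 10 h 40 min
Total: 10 h 58 min + 5 h 6 min + 5 h 17 min + 8 h 36 min + 10 h 40 min = 40 h 37 min.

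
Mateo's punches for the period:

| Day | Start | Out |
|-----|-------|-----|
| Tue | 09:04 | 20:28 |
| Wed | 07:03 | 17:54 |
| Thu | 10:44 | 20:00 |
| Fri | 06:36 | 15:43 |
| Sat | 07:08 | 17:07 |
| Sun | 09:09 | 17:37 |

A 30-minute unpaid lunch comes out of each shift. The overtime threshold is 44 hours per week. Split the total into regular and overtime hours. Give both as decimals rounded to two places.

Regular 44.00 hours, overtime 12.08 hours

Tue: 09:04–20:28 = 11 h 24 min; less 30 min break → 10 h 54 min
Wed: 07:03–17:54 = 10 h 51 min; less 30 min break → 10 h 21 min
Thu: 10:44–20:00 = 9 h 16 min; less 30 min break → 8 h 46 min
Fri: 06:36–15:43 = 9 h 7 min; less 30 min break → 8 h 37 min
Sat: 07:08–17:07 = 9 h 59 min; less 30 min break → 9 h 29 min
Sun: 09:09–17:37 = 8 h 28 min; less 30 min break → 7 h 58 min
Total worked: 56 h 5 min = 56.08 h.
Threshold 44 h → overtime 12 h 5 min, regular 44 h 0 min.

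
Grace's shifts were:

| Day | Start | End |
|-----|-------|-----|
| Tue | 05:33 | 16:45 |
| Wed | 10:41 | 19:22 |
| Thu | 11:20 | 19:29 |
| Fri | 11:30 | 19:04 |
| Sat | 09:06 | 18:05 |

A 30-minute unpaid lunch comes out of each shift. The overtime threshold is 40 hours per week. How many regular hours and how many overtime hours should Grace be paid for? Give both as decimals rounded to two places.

Regular 40.00 hours, overtime 2.08 hours

Tue: 05:33–16:45 = 11 h 12 min; less 30 min break → 10 h 42 min
Wed: 10:41–19:22 = 8 h 41 min; less 30 min break → 8 h 11 min
Thu: 11:20–19:29 = 8 h 9 min; less 30 min break → 7 h 39 min
Fri: 11:30–19:04 = 7 h 34 min; less 30 min break → 7 h 4 min
Sat: 09:06–18:05 = 8 h 59 min; less 30 min break → 8 h 29 min
Total worked: 42 h 5 min = 42.08 h.
Threshold 40 h → overtime 2 h 5 min, regular 40 h 0 min.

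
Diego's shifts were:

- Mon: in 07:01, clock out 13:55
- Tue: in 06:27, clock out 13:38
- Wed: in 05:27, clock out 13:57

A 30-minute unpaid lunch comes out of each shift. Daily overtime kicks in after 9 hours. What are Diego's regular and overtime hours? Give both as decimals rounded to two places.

Mon: 07:01–13:55 = 6 h 54 min; less 30 min break → 6 h 24 min
Tue: 06:27–13:38 = 7 h 11 min; less 30 min break → 6 h 41 min
Wed: 05:27–13:57 = 8 h 30 min; less 30 min break → 8 h 0 min
Mon reg 6 h 24 min / OT 0 h 0 min; Tue reg 6 h 41 min / OT 0 h 0 min; Wed reg 8 h 0 min / OT 0 h 0 min.
Totals: regular 21 h 5 min, overtime 0 h 0 min.

Regular 21.08 hours, overtime 0.00 hours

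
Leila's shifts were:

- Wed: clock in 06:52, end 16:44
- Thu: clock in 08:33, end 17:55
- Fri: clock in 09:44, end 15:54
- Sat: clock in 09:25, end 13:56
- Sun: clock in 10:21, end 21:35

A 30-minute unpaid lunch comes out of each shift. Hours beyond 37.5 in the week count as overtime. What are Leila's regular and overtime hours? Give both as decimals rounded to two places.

Wed: 06:52–16:44 = 9 h 52 min; less 30 min break → 9 h 22 min
Thu: 08:33–17:55 = 9 h 22 min; less 30 min break → 8 h 52 min
Fri: 09:44–15:54 = 6 h 10 min; less 30 min break → 5 h 40 min
Sat: 09:25–13:56 = 4 h 31 min; less 30 min break → 4 h 1 min
Sun: 10:21–21:35 = 11 h 14 min; less 30 min break → 10 h 44 min
Total worked: 38 h 39 min = 38.65 h.
Threshold 37.5 h → overtime 1 h 9 min, regular 37 h 30 min.

Regular 37.50 hours, overtime 1.15 hours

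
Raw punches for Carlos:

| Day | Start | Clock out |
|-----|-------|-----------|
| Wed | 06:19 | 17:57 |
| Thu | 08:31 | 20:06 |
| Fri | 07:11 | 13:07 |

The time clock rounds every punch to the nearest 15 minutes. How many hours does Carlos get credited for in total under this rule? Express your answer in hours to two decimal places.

Wed: in 06:19→06:15, out 17:57→18:00; 11 h 45 min
Thu: in 08:31→08:30, out 20:06→20:00; 11 h 30 min
Fri: in 07:11→07:15, out 13:07→13:00; 5 h 45 min
Total credited: 29 h 0 min.

29.00 hours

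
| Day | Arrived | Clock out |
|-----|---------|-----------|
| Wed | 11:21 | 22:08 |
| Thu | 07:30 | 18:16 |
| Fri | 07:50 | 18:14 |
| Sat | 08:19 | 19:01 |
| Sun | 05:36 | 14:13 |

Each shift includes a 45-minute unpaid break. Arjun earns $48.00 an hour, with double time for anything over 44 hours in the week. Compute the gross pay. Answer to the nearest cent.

$2449.60

Wed: 11:21–22:08 = 10 h 47 min; less 45 min break → 10 h 2 min
Thu: 07:30–18:16 = 10 h 46 min; less 45 min break → 10 h 1 min
Fri: 07:50–18:14 = 10 h 24 min; less 45 min break → 9 h 39 min
Sat: 08:19–19:01 = 10 h 42 min; less 45 min break → 9 h 57 min
Sun: 05:36–14:13 = 8 h 37 min; less 45 min break → 7 h 52 min
Total worked: 47 h 31 min = 2851 min.
Regular 44 h 0 min = 2640 min at $48.00/h; overtime 3 h 31 min = 211 min at $96.00/h.
Pay = (2640 × $48.00 + 211 × $96.00) ÷ 60 = $2449.60.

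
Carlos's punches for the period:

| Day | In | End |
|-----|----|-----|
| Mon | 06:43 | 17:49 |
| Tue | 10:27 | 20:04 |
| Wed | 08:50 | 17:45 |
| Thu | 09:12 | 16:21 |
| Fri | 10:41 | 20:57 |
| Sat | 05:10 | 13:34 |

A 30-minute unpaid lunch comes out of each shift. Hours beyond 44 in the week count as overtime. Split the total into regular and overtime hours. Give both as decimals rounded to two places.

Mon: 06:43–17:49 = 11 h 6 min; less 30 min break → 10 h 36 min
Tue: 10:27–20:04 = 9 h 37 min; less 30 min break → 9 h 7 min
Wed: 08:50–17:45 = 8 h 55 min; less 30 min break → 8 h 25 min
Thu: 09:12–16:21 = 7 h 9 min; less 30 min break → 6 h 39 min
Fri: 10:41–20:57 = 10 h 16 min; less 30 min break → 9 h 46 min
Sat: 05:10–13:34 = 8 h 24 min; less 30 min break → 7 h 54 min
Total worked: 52 h 27 min = 52.45 h.
Threshold 44 h → overtime 8 h 27 min, regular 44 h 0 min.

Regular 44.00 hours, overtime 8.45 hours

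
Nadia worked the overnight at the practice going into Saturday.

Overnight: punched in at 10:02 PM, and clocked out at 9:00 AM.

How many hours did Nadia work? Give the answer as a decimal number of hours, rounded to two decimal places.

Overnight: 10:02 PM → midnight = 1 h 58 min; midnight → 9:00 AM = 9 h 0 min; span 10 h 58 min

10.97 hours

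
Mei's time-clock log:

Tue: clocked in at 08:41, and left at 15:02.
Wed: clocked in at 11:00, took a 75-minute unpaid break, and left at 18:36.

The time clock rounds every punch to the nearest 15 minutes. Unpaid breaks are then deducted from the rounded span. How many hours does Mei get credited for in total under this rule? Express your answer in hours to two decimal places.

Tue: in 08:41→08:45, out 15:02→15:00; 6 h 15 min
Wed: in 11:00→11:00, out 18:36→18:30; 7 h 30 min − 75 min = 6 h 15 min
Total credited: 12 h 30 min.

12.50 hours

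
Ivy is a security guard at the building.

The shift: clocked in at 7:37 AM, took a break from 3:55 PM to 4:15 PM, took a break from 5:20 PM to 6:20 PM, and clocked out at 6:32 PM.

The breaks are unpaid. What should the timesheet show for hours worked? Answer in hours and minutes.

The shift: 7:37 AM–6:32 PM = 10 h 55 min; less 80 min break → 9 h 35 min

9 h 35 min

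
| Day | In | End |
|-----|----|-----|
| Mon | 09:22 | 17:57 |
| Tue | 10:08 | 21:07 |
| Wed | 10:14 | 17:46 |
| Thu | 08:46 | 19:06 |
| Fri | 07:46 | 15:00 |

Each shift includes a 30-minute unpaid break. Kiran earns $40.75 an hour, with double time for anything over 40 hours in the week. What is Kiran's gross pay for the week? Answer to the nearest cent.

Mon: 09:22–17:57 = 8 h 35 min; less 30 min break → 8 h 5 min
Tue: 10:08–21:07 = 10 h 59 min; less 30 min break → 10 h 29 min
Wed: 10:14–17:46 = 7 h 32 min; less 30 min break → 7 h 2 min
Thu: 08:46–19:06 = 10 h 20 min; less 30 min break → 9 h 50 min
Fri: 07:46–15:00 = 7 h 14 min; less 30 min break → 6 h 44 min
Total worked: 42 h 10 min = 2530 min.
Regular 40 h 0 min = 2400 min at $40.75/h; overtime 2 h 10 min = 130 min at $81.50/h.
Pay = (2400 × $40.75 + 130 × $81.50) ÷ 60 = $1806.58.

$1806.58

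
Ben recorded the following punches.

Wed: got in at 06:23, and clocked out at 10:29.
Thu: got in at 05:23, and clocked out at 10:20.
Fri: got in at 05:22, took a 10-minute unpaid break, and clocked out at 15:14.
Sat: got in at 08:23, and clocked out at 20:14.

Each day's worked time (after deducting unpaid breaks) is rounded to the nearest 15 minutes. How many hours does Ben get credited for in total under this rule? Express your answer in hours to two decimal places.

Wed: 06:23–10:29 = 4 h 6 min → rounds to 4 h 0 min
Thu: 05:23–10:20 = 4 h 57 min → rounds to 5 h 0 min
Fri: 05:22–15:14 = 9 h 52 min − 10 min = 9 h 42 min → rounds to 9 h 45 min
Sat: 08:23–20:14 = 11 h 51 min → rounds to 11 h 45 min
Total credited: 30 h 30 min.

30.50 hours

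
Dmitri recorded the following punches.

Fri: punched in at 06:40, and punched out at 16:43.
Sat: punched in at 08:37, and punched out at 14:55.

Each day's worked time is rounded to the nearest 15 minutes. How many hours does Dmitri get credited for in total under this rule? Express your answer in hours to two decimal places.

16.25 hours

Fri: 06:40–16:43 = 10 h 3 min → rounds to 10 h 0 min
Sat: 08:37–14:55 = 6 h 18 min → rounds to 6 h 15 min
Total credited: 16 h 15 min.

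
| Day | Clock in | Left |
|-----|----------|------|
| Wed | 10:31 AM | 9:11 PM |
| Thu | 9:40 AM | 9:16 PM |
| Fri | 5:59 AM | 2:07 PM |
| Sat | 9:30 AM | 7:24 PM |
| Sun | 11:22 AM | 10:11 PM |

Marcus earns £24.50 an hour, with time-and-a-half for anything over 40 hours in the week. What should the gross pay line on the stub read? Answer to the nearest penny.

Wed: 10:31 AM–9:11 PM = 10 h 40 min
Thu: 9:40 AM–9:16 PM = 11 h 36 min
Fri: 5:59 AM–2:07 PM = 8 h 8 min
Sat: 9:30 AM–7:24 PM = 9 h 54 min
Sun: 11:22 AM–10:11 PM = 10 h 49 min
Total worked: 51 h 7 min = 3067 min.
Regular 40 h 0 min = 2400 min at £24.50/h; overtime 11 h 7 min = 667 min at £36.75/h.
Pay = (2400 × £24.50 + 667 × £36.75) ÷ 60 = £1388.54.

£1388.54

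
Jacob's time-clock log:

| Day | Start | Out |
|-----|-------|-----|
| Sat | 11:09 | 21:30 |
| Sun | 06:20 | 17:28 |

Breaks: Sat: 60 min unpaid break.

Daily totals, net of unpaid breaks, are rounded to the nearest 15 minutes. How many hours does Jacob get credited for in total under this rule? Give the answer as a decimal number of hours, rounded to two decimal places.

Sat: 11:09–21:30 = 10 h 21 min − 60 min = 9 h 21 min → rounds to 9 h 15 min
Sun: 06:20–17:28 = 11 h 8 min → rounds to 11 h 15 min
Total credited: 20 h 30 min.

20.50 hours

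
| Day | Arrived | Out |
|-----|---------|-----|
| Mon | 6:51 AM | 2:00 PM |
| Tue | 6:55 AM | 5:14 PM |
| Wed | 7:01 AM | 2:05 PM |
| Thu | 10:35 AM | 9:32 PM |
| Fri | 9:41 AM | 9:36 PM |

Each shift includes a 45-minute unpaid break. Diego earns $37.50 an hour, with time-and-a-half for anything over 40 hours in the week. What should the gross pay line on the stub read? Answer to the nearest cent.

$1705.31

Mon: 6:51 AM–2:00 PM = 7 h 9 min; less 45 min break → 6 h 24 min
Tue: 6:55 AM–5:14 PM = 10 h 19 min; less 45 min break → 9 h 34 min
Wed: 7:01 AM–2:05 PM = 7 h 4 min; less 45 min break → 6 h 19 min
Thu: 10:35 AM–9:32 PM = 10 h 57 min; less 45 min break → 10 h 12 min
Fri: 9:41 AM–9:36 PM = 11 h 55 min; less 45 min break → 11 h 10 min
Total worked: 43 h 39 min = 2619 min.
Regular 40 h 0 min = 2400 min at $37.50/h; overtime 3 h 39 min = 219 min at $56.25/h.
Pay = (2400 × $37.50 + 219 × $56.25) ÷ 60 = $1705.31.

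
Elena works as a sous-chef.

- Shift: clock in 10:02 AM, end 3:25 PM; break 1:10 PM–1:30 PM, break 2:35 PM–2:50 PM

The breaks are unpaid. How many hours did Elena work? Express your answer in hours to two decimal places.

4.80 hours

Shift: 10:02 AM–3:25 PM = 5 h 23 min; less 35 min break → 4 h 48 min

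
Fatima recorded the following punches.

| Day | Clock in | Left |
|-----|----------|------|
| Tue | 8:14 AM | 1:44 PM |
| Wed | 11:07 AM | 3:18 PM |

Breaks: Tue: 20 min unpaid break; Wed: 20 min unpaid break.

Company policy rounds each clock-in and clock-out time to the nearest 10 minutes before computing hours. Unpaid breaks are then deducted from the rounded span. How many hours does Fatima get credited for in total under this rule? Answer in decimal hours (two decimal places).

9.00 hours

Tue: in 8:14 AM→8:10 AM, out 1:44 PM→1:40 PM; 5 h 30 min − 20 min = 5 h 10 min
Wed: in 11:07 AM→11:10 AM, out 3:18 PM→3:20 PM; 4 h 10 min − 20 min = 3 h 50 min
Total credited: 9 h 0 min.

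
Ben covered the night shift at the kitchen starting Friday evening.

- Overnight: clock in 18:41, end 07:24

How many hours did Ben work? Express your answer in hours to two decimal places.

12.72 hours

Overnight: 18:41 → midnight = 5 h 19 min; midnight → 07:24 = 7 h 24 min; span 12 h 43 min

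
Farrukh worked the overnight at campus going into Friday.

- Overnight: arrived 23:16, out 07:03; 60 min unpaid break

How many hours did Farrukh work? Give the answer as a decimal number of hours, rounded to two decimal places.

6.78 hours

Overnight: 23:16 → midnight = 0 h 44 min; midnight → 07:03 = 7 h 3 min; span 7 h 47 min; less 60 min break → 6 h 47 min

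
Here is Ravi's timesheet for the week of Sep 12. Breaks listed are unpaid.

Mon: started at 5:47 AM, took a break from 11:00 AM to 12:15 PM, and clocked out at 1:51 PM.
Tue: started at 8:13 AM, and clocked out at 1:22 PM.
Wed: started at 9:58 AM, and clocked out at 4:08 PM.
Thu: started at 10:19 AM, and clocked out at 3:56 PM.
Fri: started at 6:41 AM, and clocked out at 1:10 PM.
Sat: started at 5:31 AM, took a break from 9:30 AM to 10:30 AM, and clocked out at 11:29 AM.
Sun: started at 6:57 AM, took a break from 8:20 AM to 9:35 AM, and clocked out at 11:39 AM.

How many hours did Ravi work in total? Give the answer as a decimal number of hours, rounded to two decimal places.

Mon: 5:47 AM–1:51 PM = 8 h 4 min; less 75 min break → 6 h 49 min
Tue: 8:13 AM–1:22 PM = 5 h 9 min
Wed: 9:58 AM–4:08 PM = 6 h 10 min
Thu: 10:19 AM–3:56 PM = 5 h 37 min
Fri: 6:41 AM–1:10 PM = 6 h 29 min
Sat: 5:31 AM–11:29 AM = 5 h 58 min; less 60 min break → 4 h 58 min
Sun: 6:57 AM–11:39 AM = 4 h 42 min; less 75 min break → 3 h 27 min
Total: 6 h 49 min + 5 h 9 min + 6 h 10 min + 5 h 37 min + 6 h 29 min + 4 h 58 min + 3 h 27 min = 38 h 39 min.

38.65 hours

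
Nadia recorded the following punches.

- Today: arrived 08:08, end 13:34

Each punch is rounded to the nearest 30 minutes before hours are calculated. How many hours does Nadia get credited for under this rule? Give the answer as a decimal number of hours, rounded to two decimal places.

Today: in 08:08→08:00, out 13:34→13:30; 5 h 30 min

5.50 hours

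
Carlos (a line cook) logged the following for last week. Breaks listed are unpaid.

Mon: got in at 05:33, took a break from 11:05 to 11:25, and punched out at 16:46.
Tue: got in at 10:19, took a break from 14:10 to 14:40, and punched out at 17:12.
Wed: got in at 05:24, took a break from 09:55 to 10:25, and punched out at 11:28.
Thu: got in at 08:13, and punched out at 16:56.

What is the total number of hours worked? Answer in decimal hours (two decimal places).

31.55 hours

Mon: 05:33–16:46 = 11 h 13 min; less 20 min break → 10 h 53 min
Tue: 10:19–17:12 = 6 h 53 min; less 30 min break → 6 h 23 min
Wed: 05:24–11:28 = 6 h 4 min; less 30 min break → 5 h 34 min
Thu: 08:13–16:56 = 8 h 43 min
Total: 10 h 53 min + 6 h 23 min + 5 h 34 min + 8 h 43 min = 31 h 33 min.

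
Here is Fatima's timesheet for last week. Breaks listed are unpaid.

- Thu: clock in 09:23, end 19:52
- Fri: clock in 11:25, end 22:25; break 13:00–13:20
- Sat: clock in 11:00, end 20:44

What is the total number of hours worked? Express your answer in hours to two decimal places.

30.88 hours

Thu: 09:23–19:52 = 10 h 29 min
Fri: 11:25–22:25 = 11 h 0 min; less 20 min break → 10 h 40 min
Sat: 11:00–20:44 = 9 h 44 min
Total: 10 h 29 min + 10 h 40 min + 9 h 44 min = 30 h 53 min.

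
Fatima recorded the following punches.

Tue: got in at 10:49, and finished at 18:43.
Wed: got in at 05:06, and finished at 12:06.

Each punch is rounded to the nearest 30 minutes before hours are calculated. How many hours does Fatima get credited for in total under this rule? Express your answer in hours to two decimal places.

14.50 hours

Tue: in 10:49→11:00, out 18:43→18:30; 7 h 30 min
Wed: in 05:06→05:00, out 12:06→12:00; 7 h 0 min
Total credited: 14 h 30 min.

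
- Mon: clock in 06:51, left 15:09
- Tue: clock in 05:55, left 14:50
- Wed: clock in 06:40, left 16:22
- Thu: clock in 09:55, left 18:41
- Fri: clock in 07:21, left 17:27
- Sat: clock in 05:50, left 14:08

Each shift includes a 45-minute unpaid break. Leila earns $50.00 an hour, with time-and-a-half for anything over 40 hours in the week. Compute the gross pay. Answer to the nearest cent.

$2718.75

Mon: 06:51–15:09 = 8 h 18 min; less 45 min break → 7 h 33 min
Tue: 05:55–14:50 = 8 h 55 min; less 45 min break → 8 h 10 min
Wed: 06:40–16:22 = 9 h 42 min; less 45 min break → 8 h 57 min
Thu: 09:55–18:41 = 8 h 46 min; less 45 min break → 8 h 1 min
Fri: 07:21–17:27 = 10 h 6 min; less 45 min break → 9 h 21 min
Sat: 05:50–14:08 = 8 h 18 min; less 45 min break → 7 h 33 min
Total worked: 49 h 35 min = 2975 min.
Regular 40 h 0 min = 2400 min at $50.00/h; overtime 9 h 35 min = 575 min at $75.00/h.
Pay = (2400 × $50.00 + 575 × $75.00) ÷ 60 = $2718.75.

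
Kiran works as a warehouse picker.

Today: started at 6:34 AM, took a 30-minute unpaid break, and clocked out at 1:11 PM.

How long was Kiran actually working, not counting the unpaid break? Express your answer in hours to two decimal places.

6.12 hours

Today: 6:34 AM–1:11 PM = 6 h 37 min; less 30 min break → 6 h 7 min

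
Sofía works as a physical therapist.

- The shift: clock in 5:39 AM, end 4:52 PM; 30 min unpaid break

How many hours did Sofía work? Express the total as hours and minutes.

The shift: 5:39 AM–4:52 PM = 11 h 13 min; less 30 min break → 10 h 43 min

10 h 43 min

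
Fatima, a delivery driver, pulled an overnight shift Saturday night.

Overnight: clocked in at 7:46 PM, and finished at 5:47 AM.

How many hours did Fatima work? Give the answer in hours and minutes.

10 h 1 min

Overnight: 7:46 PM → midnight = 4 h 14 min; midnight → 5:47 AM = 5 h 47 min; span 10 h 1 min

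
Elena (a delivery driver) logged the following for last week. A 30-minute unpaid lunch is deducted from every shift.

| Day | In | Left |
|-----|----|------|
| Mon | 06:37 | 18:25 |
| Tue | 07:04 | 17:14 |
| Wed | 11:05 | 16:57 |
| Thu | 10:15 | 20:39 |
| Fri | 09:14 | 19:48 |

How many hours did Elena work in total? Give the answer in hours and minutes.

Mon: 06:37–18:25 = 11 h 48 min; less 30 min break → 11 h 18 min
Tue: 07:04–17:14 = 10 h 10 min; less 30 min break → 9 h 40 min
Wed: 11:05–16:57 = 5 h 52 min; less 30 min break → 5 h 22 min
Thu: 10:15–20:39 = 10 h 24 min; less 30 min break → 9 h 54 min
Fri: 09:14–19:48 = 10 h 34 min; less 30 min break → 10 h 4 min
Total: 11 h 18 min + 9 h 40 min + 5 h 22 min + 9 h 54 min + 10 h 4 min = 46 h 18 min.

46 h 18 min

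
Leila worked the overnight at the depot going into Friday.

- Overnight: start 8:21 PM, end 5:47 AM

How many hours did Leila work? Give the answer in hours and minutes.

Overnight: 8:21 PM → midnight = 3 h 39 min; midnight → 5:47 AM = 5 h 47 min; span 9 h 26 min

9 h 26 min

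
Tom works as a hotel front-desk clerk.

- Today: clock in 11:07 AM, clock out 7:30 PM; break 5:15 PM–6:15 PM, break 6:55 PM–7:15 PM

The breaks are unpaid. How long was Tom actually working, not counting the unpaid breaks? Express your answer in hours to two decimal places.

7.05 hours

Today: 11:07 AM–7:30 PM = 8 h 23 min; less 80 min break → 7 h 3 min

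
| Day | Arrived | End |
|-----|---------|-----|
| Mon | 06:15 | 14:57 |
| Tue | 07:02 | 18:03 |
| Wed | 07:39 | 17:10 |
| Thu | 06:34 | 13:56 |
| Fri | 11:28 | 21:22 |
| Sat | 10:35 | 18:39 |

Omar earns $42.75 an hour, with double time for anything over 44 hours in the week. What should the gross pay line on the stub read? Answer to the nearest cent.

Mon: 06:15–14:57 = 8 h 42 min
Tue: 07:02–18:03 = 11 h 1 min
Wed: 07:39–17:10 = 9 h 31 min
Thu: 06:34–13:56 = 7 h 22 min
Fri: 11:28–21:22 = 9 h 54 min
Sat: 10:35–18:39 = 8 h 4 min
Total worked: 54 h 34 min = 3274 min.
Regular 44 h 0 min = 2640 min at $42.75/h; overtime 10 h 34 min = 634 min at $85.50/h.
Pay = (2640 × $42.75 + 634 × $85.50) ÷ 60 = $2784.45.

$2784.45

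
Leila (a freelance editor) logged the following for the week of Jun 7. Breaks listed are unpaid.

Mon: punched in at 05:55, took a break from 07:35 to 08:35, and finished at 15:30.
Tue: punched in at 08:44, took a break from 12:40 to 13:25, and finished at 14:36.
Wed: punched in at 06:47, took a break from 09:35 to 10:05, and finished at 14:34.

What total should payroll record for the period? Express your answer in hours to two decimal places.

Mon: 05:55–15:30 = 9 h 35 min; less 60 min break → 8 h 35 min
Tue: 08:44–14:36 = 5 h 52 min; less 45 min break → 5 h 7 min
Wed: 06:47–14:34 = 7 h 47 min; less 30 min break → 7 h 17 min
Total: 8 h 35 min + 5 h 7 min + 7 h 17 min = 20 h 59 min.

20.98 hours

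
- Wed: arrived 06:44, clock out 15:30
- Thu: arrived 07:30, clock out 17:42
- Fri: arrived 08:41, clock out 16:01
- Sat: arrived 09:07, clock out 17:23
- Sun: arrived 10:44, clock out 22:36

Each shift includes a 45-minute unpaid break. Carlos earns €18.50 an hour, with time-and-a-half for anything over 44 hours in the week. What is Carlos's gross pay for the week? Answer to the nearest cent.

€789.64

Wed: 06:44–15:30 = 8 h 46 min; less 45 min break → 8 h 1 min
Thu: 07:30–17:42 = 10 h 12 min; less 45 min break → 9 h 27 min
Fri: 08:41–16:01 = 7 h 20 min; less 45 min break → 6 h 35 min
Sat: 09:07–17:23 = 8 h 16 min; less 45 min break → 7 h 31 min
Sun: 10:44–22:36 = 11 h 52 min; less 45 min break → 11 h 7 min
Total worked: 42 h 41 min = 2561 min.
Regular 42 h 41 min = 2561 min at €18.50/h; overtime 0 h 0 min = 0 min at €27.75/h.
Pay = (2561 × €18.50 + 0 × €27.75) ÷ 60 = €789.64.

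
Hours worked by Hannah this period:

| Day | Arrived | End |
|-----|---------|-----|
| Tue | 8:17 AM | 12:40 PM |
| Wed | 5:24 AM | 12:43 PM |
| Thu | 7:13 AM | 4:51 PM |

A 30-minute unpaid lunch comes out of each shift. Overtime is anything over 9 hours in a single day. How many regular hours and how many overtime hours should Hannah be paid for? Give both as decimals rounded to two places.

Tue: 8:17 AM–12:40 PM = 4 h 23 min; less 30 min break → 3 h 53 min
Wed: 5:24 AM–12:43 PM = 7 h 19 min; less 30 min break → 6 h 49 min
Thu: 7:13 AM–4:51 PM = 9 h 38 min; less 30 min break → 9 h 8 min
Tue reg 3 h 53 min / OT 0 h 0 min; Wed reg 6 h 49 min / OT 0 h 0 min; Thu reg 9 h 0 min / OT 0 h 8 min.
Totals: regular 19 h 42 min, overtime 0 h 8 min.

Regular 19.70 hours, overtime 0.13 hours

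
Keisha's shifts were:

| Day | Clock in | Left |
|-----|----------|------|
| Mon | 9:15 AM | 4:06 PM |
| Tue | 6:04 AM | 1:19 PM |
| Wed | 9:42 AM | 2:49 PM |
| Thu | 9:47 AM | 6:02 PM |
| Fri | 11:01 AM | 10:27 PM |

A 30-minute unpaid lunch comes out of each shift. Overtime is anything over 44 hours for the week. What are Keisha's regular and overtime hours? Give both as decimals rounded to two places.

Mon: 9:15 AM–4:06 PM = 6 h 51 min; less 30 min break → 6 h 21 min
Tue: 6:04 AM–1:19 PM = 7 h 15 min; less 30 min break → 6 h 45 min
Wed: 9:42 AM–2:49 PM = 5 h 7 min; less 30 min break → 4 h 37 min
Thu: 9:47 AM–6:02 PM = 8 h 15 min; less 30 min break → 7 h 45 min
Fri: 11:01 AM–10:27 PM = 11 h 26 min; less 30 min break → 10 h 56 min
Total worked: 36 h 24 min = 36.40 h.
Threshold 44 h → overtime 0 h 0 min, regular 36 h 24 min.

Regular 36.40 hours, overtime 0.00 hours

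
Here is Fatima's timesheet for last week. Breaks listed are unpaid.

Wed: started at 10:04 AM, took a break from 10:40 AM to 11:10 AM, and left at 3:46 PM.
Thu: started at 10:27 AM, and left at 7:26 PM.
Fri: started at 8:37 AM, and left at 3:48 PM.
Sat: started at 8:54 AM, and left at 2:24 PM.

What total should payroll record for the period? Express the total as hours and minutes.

Wed: 10:04 AM–3:46 PM = 5 h 42 min; less 30 min break → 5 h 12 min
Thu: 10:27 AM–7:26 PM = 8 h 59 min
Fri: 8:37 AM–3:48 PM = 7 h 11 min
Sat: 8:54 AM–2:24 PM = 5 h 30 min
Total: 5 h 12 min + 8 h 59 min + 7 h 11 min + 5 h 30 min = 26 h 52 min.

26 h 52 min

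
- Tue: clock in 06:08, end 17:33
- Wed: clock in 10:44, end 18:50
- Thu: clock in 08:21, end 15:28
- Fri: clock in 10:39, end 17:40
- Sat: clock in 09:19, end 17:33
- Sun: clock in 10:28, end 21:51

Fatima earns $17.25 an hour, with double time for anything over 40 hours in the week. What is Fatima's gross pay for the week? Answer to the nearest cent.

Tue: 06:08–17:33 = 11 h 25 min
Wed: 10:44–18:50 = 8 h 6 min
Thu: 08:21–15:28 = 7 h 7 min
Fri: 10:39–17:40 = 7 h 1 min
Sat: 09:19–17:33 = 8 h 14 min
Sun: 10:28–21:51 = 11 h 23 min
Total worked: 53 h 16 min = 3196 min.
Regular 40 h 0 min = 2400 min at $17.25/h; overtime 13 h 16 min = 796 min at $34.50/h.
Pay = (2400 × $17.25 + 796 × $34.50) ÷ 60 = $1147.70.

$1147.70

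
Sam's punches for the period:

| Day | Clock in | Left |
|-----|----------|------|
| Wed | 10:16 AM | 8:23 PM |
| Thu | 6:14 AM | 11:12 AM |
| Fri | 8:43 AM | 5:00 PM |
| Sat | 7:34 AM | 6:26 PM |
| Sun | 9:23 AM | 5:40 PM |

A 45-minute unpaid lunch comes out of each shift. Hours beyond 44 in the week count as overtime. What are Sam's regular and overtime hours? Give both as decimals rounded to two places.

Regular 38.77 hours, overtime 0.00 hours

Wed: 10:16 AM–8:23 PM = 10 h 7 min; less 45 min break → 9 h 22 min
Thu: 6:14 AM–11:12 AM = 4 h 58 min; less 45 min break → 4 h 13 min
Fri: 8:43 AM–5:00 PM = 8 h 17 min; less 45 min break → 7 h 32 min
Sat: 7:34 AM–6:26 PM = 10 h 52 min; less 45 min break → 10 h 7 min
Sun: 9:23 AM–5:40 PM = 8 h 17 min; less 45 min break → 7 h 32 min
Total worked: 38 h 46 min = 38.77 h.
Threshold 44 h → overtime 0 h 0 min, regular 38 h 46 min.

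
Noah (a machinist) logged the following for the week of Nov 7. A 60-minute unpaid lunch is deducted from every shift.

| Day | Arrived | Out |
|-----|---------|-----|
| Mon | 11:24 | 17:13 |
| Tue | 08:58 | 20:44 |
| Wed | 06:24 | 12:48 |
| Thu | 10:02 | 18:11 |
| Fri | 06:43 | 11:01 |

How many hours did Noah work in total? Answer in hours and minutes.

31 h 26 min

Mon: 11:24–17:13 = 5 h 49 min; less 60 min break → 4 h 49 min
Tue: 08:58–20:44 = 11 h 46 min; less 60 min break → 10 h 46 min
Wed: 06:24–12:48 = 6 h 24 min; less 60 min break → 5 h 24 min
Thu: 10:02–18:11 = 8 h 9 min; less 60 min break → 7 h 9 min
Fri: 06:43–11:01 = 4 h 18 min; less 60 min break → 3 h 18 min
Total: 4 h 49 min + 10 h 46 min + 5 h 24 min + 7 h 9 min + 3 h 18 min = 31 h 26 min.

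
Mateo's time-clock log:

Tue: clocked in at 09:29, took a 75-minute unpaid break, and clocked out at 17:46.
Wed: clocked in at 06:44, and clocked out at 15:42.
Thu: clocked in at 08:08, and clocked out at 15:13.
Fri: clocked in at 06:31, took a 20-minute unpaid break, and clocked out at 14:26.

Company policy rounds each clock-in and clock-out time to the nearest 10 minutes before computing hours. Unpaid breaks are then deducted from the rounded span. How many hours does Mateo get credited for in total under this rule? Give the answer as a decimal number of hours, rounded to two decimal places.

Tue: in 09:29→09:30, out 17:46→17:50; 8 h 20 min − 75 min = 7 h 5 min
Wed: in 06:44→06:40, out 15:42→15:40; 9 h 0 min
Thu: in 08:08→08:10, out 15:13→15:10; 7 h 0 min
Fri: in 06:31→06:30, out 14:26→14:30; 8 h 0 min − 20 min = 7 h 40 min
Total credited: 30 h 45 min.

30.75 hours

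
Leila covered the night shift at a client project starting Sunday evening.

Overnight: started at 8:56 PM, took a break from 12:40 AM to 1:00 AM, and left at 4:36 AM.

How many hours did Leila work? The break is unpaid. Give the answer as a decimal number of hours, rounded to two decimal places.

Overnight: 8:56 PM → midnight = 3 h 4 min; midnight → 4:36 AM = 4 h 36 min; span 7 h 40 min; less 20 min break → 7 h 20 min

7.33 hours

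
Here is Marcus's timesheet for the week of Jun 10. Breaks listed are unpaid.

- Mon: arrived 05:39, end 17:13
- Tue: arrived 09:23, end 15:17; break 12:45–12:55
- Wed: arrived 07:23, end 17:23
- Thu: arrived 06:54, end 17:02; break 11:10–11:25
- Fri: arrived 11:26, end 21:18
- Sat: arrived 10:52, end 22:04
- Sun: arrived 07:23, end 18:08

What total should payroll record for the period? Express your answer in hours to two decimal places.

69.00 hours

Mon: 05:39–17:13 = 11 h 34 min
Tue: 09:23–15:17 = 5 h 54 min; less 10 min break → 5 h 44 min
Wed: 07:23–17:23 = 10 h 0 min
Thu: 06:54–17:02 = 10 h 8 min; less 15 min break → 9 h 53 min
Fri: 11:26–21:18 = 9 h 52 min
Sat: 10:52–22:04 = 11 h 12 min
Sun: 07:23–18:08 = 10 h 45 min
Total: 11 h 34 min + 5 h 44 min + 10 h 0 min + 9 h 53 min + 9 h 52 min + 11 h 12 min + 10 h 45 min = 69 h 0 min.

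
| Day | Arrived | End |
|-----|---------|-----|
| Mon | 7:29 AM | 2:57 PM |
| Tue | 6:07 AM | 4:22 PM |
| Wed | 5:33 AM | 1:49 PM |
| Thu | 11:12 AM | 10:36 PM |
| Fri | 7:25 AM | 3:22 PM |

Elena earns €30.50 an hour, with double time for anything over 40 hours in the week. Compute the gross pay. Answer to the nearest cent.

Mon: 7:29 AM–2:57 PM = 7 h 28 min
Tue: 6:07 AM–4:22 PM = 10 h 15 min
Wed: 5:33 AM–1:49 PM = 8 h 16 min
Thu: 11:12 AM–10:36 PM = 11 h 24 min
Fri: 7:25 AM–3:22 PM = 7 h 57 min
Total worked: 45 h 20 min = 2720 min.
Regular 40 h 0 min = 2400 min at €30.50/h; overtime 5 h 20 min = 320 min at €61.00/h.
Pay = (2400 × €30.50 + 320 × €61.00) ÷ 60 = €1545.33.

€1545.33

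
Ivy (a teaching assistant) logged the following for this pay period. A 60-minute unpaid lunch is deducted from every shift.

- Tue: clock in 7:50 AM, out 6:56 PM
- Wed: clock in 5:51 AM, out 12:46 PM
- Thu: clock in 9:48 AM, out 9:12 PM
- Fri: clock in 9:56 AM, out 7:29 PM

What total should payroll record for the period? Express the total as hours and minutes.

Tue: 7:50 AM–6:56 PM = 11 h 6 min; less 60 min break → 10 h 6 min
Wed: 5:51 AM–12:46 PM = 6 h 55 min; less 60 min break → 5 h 55 min
Thu: 9:48 AM–9:12 PM = 11 h 24 min; less 60 min break → 10 h 24 min
Fri: 9:56 AM–7:29 PM = 9 h 33 min; less 60 min break → 8 h 33 min
Total: 10 h 6 min + 5 h 55 min + 10 h 24 min + 8 h 33 min = 34 h 58 min.

34 h 58 min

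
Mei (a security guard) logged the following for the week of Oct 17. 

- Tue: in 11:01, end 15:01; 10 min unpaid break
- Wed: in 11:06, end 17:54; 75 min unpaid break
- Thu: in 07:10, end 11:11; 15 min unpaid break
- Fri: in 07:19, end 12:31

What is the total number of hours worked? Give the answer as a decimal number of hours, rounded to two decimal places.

Tue: 11:01–15:01 = 4 h 0 min; less 10 min break → 3 h 50 min
Wed: 11:06–17:54 = 6 h 48 min; less 75 min break → 5 h 33 min
Thu: 07:10–11:11 = 4 h 1 min; less 15 min break → 3 h 46 min
Fri: 07:19–12:31 = 5 h 12 min
Total: 3 h 50 min + 5 h 33 min + 3 h 46 min + 5 h 12 min = 18 h 21 min.

18.35 hours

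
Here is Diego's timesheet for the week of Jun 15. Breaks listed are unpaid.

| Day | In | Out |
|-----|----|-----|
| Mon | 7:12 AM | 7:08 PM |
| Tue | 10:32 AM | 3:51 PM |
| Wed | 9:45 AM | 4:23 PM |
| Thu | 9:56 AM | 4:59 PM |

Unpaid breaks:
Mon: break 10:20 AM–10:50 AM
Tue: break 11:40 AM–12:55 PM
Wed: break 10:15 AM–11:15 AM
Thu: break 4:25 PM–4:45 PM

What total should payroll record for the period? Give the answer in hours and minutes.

27 h 51 min

Mon: 7:12 AM–7:08 PM = 11 h 56 min; less 30 min break → 11 h 26 min
Tue: 10:32 AM–3:51 PM = 5 h 19 min; less 75 min break → 4 h 4 min
Wed: 9:45 AM–4:23 PM = 6 h 38 min; less 60 min break → 5 h 38 min
Thu: 9:56 AM–4:59 PM = 7 h 3 min; less 20 min break → 6 h 43 min
Total: 11 h 26 min + 4 h 4 min + 5 h 38 min + 6 h 43 min = 27 h 51 min.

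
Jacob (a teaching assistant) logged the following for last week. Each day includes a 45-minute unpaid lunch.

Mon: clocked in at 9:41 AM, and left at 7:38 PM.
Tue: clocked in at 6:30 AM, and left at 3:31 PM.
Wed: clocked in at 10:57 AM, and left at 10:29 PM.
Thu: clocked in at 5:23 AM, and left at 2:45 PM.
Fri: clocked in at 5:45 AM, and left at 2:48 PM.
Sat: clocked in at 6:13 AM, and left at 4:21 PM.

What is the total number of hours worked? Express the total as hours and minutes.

54 h 33 min

Mon: 9:41 AM–7:38 PM = 9 h 57 min; less 45 min break → 9 h 12 min
Tue: 6:30 AM–3:31 PM = 9 h 1 min; less 45 min break → 8 h 16 min
Wed: 10:57 AM–10:29 PM = 11 h 32 min; less 45 min break → 10 h 47 min
Thu: 5:23 AM–2:45 PM = 9 h 22 min; less 45 min break → 8 h 37 min
Fri: 5:45 AM–2:48 PM = 9 h 3 min; less 45 min break → 8 h 18 min
Sat: 6:13 AM–4:21 PM = 10 h 8 min; less 45 min break → 9 h 23 min
Total: 9 h 12 min + 8 h 16 min + 10 h 47 min + 8 h 37 min + 8 h 18 min + 9 h 23 min = 54 h 33 min.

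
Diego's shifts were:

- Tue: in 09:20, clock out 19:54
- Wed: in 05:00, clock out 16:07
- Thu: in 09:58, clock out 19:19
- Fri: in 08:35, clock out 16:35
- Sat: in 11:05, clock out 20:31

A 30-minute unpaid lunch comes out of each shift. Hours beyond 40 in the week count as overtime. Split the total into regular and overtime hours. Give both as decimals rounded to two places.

Regular 40.00 hours, overtime 5.97 hours

Tue: 09:20–19:54 = 10 h 34 min; less 30 min break → 10 h 4 min
Wed: 05:00–16:07 = 11 h 7 min; less 30 min break → 10 h 37 min
Thu: 09:58–19:19 = 9 h 21 min; less 30 min break → 8 h 51 min
Fri: 08:35–16:35 = 8 h 0 min; less 30 min break → 7 h 30 min
Sat: 11:05–20:31 = 9 h 26 min; less 30 min break → 8 h 56 min
Total worked: 45 h 58 min = 45.97 h.
Threshold 40 h → overtime 5 h 58 min, regular 40 h 0 min.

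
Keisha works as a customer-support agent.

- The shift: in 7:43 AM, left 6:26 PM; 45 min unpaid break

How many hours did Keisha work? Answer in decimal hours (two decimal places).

The shift: 7:43 AM–6:26 PM = 10 h 43 min; less 45 min break → 9 h 58 min

9.97 hours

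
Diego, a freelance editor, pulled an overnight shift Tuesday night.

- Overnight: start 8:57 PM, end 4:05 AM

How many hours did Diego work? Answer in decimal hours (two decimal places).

7.13 hours

Overnight: 8:57 PM → midnight = 3 h 3 min; midnight → 4:05 AM = 4 h 5 min; span 7 h 8 min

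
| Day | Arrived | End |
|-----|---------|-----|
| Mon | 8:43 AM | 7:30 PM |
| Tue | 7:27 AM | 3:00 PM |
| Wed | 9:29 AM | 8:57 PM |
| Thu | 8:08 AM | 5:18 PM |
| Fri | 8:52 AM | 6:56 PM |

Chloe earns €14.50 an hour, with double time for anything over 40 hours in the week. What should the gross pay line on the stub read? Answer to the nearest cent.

Mon: 8:43 AM–7:30 PM = 10 h 47 min
Tue: 7:27 AM–3:00 PM = 7 h 33 min
Wed: 9:29 AM–8:57 PM = 11 h 28 min
Thu: 8:08 AM–5:18 PM = 9 h 10 min
Fri: 8:52 AM–6:56 PM = 10 h 4 min
Total worked: 49 h 2 min = 2942 min.
Regular 40 h 0 min = 2400 min at €14.50/h; overtime 9 h 2 min = 542 min at €29.00/h.
Pay = (2400 × €14.50 + 542 × €29.00) ÷ 60 = €841.97.

€841.97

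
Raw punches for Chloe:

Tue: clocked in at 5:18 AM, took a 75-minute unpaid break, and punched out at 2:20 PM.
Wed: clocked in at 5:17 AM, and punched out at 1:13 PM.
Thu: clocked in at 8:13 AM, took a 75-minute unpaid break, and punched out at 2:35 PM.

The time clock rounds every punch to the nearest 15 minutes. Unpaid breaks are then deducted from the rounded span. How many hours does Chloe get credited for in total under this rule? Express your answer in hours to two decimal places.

20.75 hours

Tue: in 5:18 AM→5:15 AM, out 2:20 PM→2:15 PM; 9 h 0 min − 75 min = 7 h 45 min
Wed: in 5:17 AM→5:15 AM, out 1:13 PM→1:15 PM; 8 h 0 min
Thu: in 8:13 AM→8:15 AM, out 2:35 PM→2:30 PM; 6 h 15 min − 75 min = 5 h 0 min
Total credited: 20 h 45 min.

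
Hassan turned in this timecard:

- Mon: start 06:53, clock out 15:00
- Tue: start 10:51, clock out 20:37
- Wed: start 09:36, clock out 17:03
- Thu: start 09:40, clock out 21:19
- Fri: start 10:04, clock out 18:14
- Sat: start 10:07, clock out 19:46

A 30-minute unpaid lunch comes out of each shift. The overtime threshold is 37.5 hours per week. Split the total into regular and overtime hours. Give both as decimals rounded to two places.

Regular 37.50 hours, overtime 14.30 hours

Mon: 06:53–15:00 = 8 h 7 min; less 30 min break → 7 h 37 min
Tue: 10:51–20:37 = 9 h 46 min; less 30 min break → 9 h 16 min
Wed: 09:36–17:03 = 7 h 27 min; less 30 min break → 6 h 57 min
Thu: 09:40–21:19 = 11 h 39 min; less 30 min break → 11 h 9 min
Fri: 10:04–18:14 = 8 h 10 min; less 30 min break → 7 h 40 min
Sat: 10:07–19:46 = 9 h 39 min; less 30 min break → 9 h 9 min
Total worked: 51 h 48 min = 51.80 h.
Threshold 37.5 h → overtime 14 h 18 min, regular 37 h 30 min.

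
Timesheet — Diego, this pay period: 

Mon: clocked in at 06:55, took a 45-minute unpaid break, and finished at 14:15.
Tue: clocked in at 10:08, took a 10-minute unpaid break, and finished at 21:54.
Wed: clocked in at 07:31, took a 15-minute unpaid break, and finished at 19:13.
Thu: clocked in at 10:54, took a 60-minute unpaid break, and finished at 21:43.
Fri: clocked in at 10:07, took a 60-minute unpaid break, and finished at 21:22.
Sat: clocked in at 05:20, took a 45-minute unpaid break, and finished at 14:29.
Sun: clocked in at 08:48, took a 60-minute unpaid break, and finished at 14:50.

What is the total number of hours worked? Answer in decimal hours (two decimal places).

Mon: 06:55–14:15 = 7 h 20 min; less 45 min break → 6 h 35 min
Tue: 10:08–21:54 = 11 h 46 min; less 10 min break → 11 h 36 min
Wed: 07:31–19:13 = 11 h 42 min; less 15 min break → 11 h 27 min
Thu: 10:54–21:43 = 10 h 49 min; less 60 min break → 9 h 49 min
Fri: 10:07–21:22 = 11 h 15 min; less 60 min break → 10 h 15 min
Sat: 05:20–14:29 = 9 h 9 min; less 45 min break → 8 h 24 min
Sun: 08:48–14:50 = 6 h 2 min; less 60 min break → 5 h 2 min
Total: 6 h 35 min + 11 h 36 min + 11 h 27 min + 9 h 49 min + 10 h 15 min + 8 h 24 min + 5 h 2 min = 63 h 8 min.

63.13 hours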